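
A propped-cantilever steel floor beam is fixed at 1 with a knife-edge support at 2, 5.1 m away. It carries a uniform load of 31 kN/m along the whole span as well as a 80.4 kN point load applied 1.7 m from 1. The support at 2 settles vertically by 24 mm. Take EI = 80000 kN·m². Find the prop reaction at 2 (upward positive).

Take the reaction at 2 as the redundant and release it; the primary structure is a cantilever fixed at 1.
Free-end deflection of the primary structure under the applied loading (downward +):
  UDL 31: wL⁴/(8EI) = 2622/EI
  point load 80.4 at a = 1.7: Pa²(3L − a)/(6EI) = 526.7/EI
  δ_0 = 3148/EI
Flexibility coefficient — unit upward force at 2: δ_{22} = L³/(3EI) = 44.22/EI.
With EI = 80000 kN·m²: δ_0 = 0.039352 m and δ_{22} = 0.000553 m/kN.
Compatibility — the beam at 2 must follow the support down by 0.024 m: δ_0 − R_2·δ_{22} = 0.024, so R_2 = (0.039352 − 0.024)/0.000553 = 27.78 kN.

R_2 = 27.78 kN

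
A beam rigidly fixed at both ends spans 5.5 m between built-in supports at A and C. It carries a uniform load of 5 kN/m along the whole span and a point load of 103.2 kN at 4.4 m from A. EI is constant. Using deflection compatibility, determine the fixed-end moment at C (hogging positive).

M_C = 85.26 kN·m

Release both end moments; the primary structure is a simply-supported span AC with redundants M_A and M_C.
End rotations of the released simple span under the applied load (×1/EI):
  at A: UDL 5: wL³/(24EI) = 34.66/EI
  at C: UDL 5: wL³/(24EI) = 34.66/EI
  at A: point load 103.2 at a = 4.4: Pab(L + b)/(6LEI) = 99.9/EI
  at C: point load 103.2 at a = 4.4: Pab(L + a)/(6LEI) = 149.8/EI
  θ_A0 = 134.6/EI,  θ_C0 = 184.5/EI
Flexibility coefficients: a unit moment at one end gives L/(3EI) there and L/(6EI) at the far end, so f₁₁ = f₂₂ = 1.833/EI and f₁₂ = f₂₁ = 0.9167/EI.
Compatibility — zero rotation at each built-in end:
  1.833 M_A + 0.9167 M_C = 134.6
  0.9167 M_A + 1.833 M_C = 184.5
Solving the pair gives M_A = 30.77 kN·m and M_C = 85.26 kN·m (hogging).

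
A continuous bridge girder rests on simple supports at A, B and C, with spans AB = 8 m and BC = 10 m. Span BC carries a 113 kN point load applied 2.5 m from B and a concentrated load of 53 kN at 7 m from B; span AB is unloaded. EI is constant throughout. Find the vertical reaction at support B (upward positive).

R_B = 132.9 kN

Take M_B as the redundant. Released structure: two simple spans AB and BC with a hinge at B.
Discontinuity in slope at B on the released structure — sum the simple-span end rotations:
  span BC: point load 113 at a = 2.5: Pab(L + b)/(6LEI) = 618/EI
  span BC: point load 53 at a = 7: Pab(L + b)/(6LEI) = 241.2/EI
  relative rotation θ_0 = (0 + 859.1)/EI = 859.1/EI
A unit hogging moment at B produces rotation L₁/(3EI) + L₂/(3EI) = 6/EI.
Compatibility: M_B·(L₁+L₂)/(3EI) = θ_0, giving M_B = 143.2 kN·m (hogging).
Span AB, ΣM about A with M_B applied at B: R_B^{AB}·8 = 0 + 143.2, so R_B^{AB} = 17.9 kN and R_A = 0 − 17.9 = -17.9 kN.
Span BC, ΣM about C: R_B^{BC}·10 = 1006 + 143.2, so R_B^{BC} = 115 kN and R_C = 166 − 115 = 51.03 kN.
R_B = 17.9 + 115 = 132.9 kN.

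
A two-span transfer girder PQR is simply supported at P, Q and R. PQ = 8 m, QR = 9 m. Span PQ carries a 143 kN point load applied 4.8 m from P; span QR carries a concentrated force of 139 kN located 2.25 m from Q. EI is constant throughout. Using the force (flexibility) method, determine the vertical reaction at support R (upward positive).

R_R = 11.19 kN

Release continuity at Q by inserting a hinge; the redundant is the internal moment M_Q. The primary structure is two simply-supported spans PQ and QR.
Discontinuity in slope at Q on the released structure — sum the simple-span end rotations:
  span PQ: point load 143 at a = 4.8: Pab(L + a)/(6LEI) = 585.7/EI
  span QR: point load 139 at a = 2.25: Pab(L + b)/(6LEI) = 615.7/EI
  relative rotation θ_0 = (585.7 + 615.7)/EI = 1201/EI
A unit hogging moment at Q produces rotation L₁/(3EI) + L₂/(3EI) = 5.667/EI.
Slope continuity at Q: θ_0 = M_Q·5.667/EI, so M_Q = 1201/5.667 = 212 kN·m (hogging).
Span QR, ΣM about R: R_Q^{QR}·9 = 938.2 + 212, so R_Q^{QR} = 127.8 kN and R_R = 139 − 127.8 = 11.19 kN.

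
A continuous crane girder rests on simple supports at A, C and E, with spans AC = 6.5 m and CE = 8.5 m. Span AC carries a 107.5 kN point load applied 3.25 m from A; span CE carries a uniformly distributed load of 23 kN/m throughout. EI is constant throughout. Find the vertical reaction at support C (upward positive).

R_C = 198.9 kN

Take M_C as the redundant. Released structure: two simple spans AC and CE with a hinge at C.
Discontinuity in slope at C on the released structure — sum the simple-span end rotations:
  span AC: point load 107.5 at a = 3.25: Pab(L + a)/(6LEI) = 283.9/EI
  span CE: UDL 23: wL³/(24EI) = 588.5/EI
  relative rotation θ_0 = (283.9 + 588.5)/EI = 872.4/EI
A unit hogging moment at C produces rotation L₁/(3EI) + L₂/(3EI) = 5/EI.
Slope continuity at C: θ_0 = M_C·5/EI, so M_C = 872.4/5 = 174.5 kN·m (hogging).
Span AC, ΣM about A with M_C applied at C: R_C^{AC}·6.5 = 349.4 + 174.5, so R_C^{AC} = 80.59 kN and R_A = 107.5 − 80.59 = 26.91 kN.
Span CE, ΣM about E: R_C^{CE}·8.5 = 830.9 + 174.5, so R_C^{CE} = 118.3 kN and R_E = 195.5 − 118.3 = 77.22 kN.
R_C = 80.59 + 118.3 = 198.9 kN.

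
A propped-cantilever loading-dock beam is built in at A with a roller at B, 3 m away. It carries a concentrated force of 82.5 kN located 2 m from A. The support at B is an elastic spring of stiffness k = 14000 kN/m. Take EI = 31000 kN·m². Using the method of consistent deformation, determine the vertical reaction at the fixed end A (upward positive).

R_A = 48.17 kN

Release the roller at B. Primary structure: cantilever fixed at A.
Deflection at B on the released cantilever, summing each load's contribution:
  point load 82.5 at a = 2: Pa²(3L − a)/(6EI) = 385/EI
Flexibility coefficient — unit upward force at B: δ_{BB} = L³/(3EI) = 9/EI.
With EI = 31000 kN·m²: δ_0 = 0.012419 m and δ_{BB} = 0.00029 m/kN.
Compatibility — the spring shortens by R_B/k under the reaction it provides: δ_0 − R_B·δ_{BB} = R_B/k. With 1/k = 0.000071 m/kN, R_B = δ_0 / (δ_{BB} + 1/k) = 0.012419 / (0.00029 + 0.000071) = 34.33 kN.
Vertical equilibrium: R_A = ΣP − R_B = 82.5 − 34.33 = 48.17 kN.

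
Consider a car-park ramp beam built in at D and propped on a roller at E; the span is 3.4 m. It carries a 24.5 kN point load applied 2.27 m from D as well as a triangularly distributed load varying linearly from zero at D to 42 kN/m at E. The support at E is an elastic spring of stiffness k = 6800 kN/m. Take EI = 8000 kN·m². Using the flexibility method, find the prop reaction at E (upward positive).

Choose R_E as the redundant. The primary structure is the cantilever fixed at D.
Downward deflection at the released point E due to the loads:
  point load 24.5 at a = 2.27: Pa²(3L − a)/(6EI) = 166.9/EI
  triangular load, peak 42 at the free end: 11w₀L⁴/(120EI) = 514.5/EI
  δ_0 = 681.3/EI
Flexibility coefficient — unit upward force at E: δ_{EE} = L³/(3EI) = 13.1/EI.
With EI = 8000 kN·m²: δ_0 = 0.085168 m and δ_{EE} = 0.001638 m/kN.
Compatibility — the spring shortens by R_E/k under the reaction it provides: δ_0 − R_E·δ_{EE} = R_E/k. With 1/k = 0.000147 m/kN, R_E = δ_0 / (δ_{EE} + 1/k) = 0.085168 / (0.001638 + 0.000147) = 47.72 kN.

R_E = 47.72 kN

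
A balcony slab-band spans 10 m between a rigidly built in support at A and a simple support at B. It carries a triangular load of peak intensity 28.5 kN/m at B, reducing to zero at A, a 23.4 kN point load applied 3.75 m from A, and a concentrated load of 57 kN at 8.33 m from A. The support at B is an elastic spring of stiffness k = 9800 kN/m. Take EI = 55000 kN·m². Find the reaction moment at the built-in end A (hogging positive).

Take the reaction at B as the redundant and release it; the primary structure is a cantilever fixed at A.
Primary-structure tip deflection at B by superposition:
  triangular load, peak 28.5 at the free end: 11w₀L⁴/(120EI) = 26125/EI
  point load 23.4 at a = 3.75: Pa²(3L − a)/(6EI) = 1440/EI
  point load 57 at a = 8.33: Pa²(3L − a)/(6EI) = 14285/EI
  δ_0 = 41849/EI
Tip deflection under a unit load at B: L³/(3EI) = 333.3/EI.
With EI = 55000 kN·m²: δ_0 = 0.7609 m and δ_{BB} = 0.006061 m/kN.
Compatibility — the spring shortens by R_B/k under the reaction it provides: δ_0 − R_B·δ_{BB} = R_B/k. With 1/k = 0.000102 m/kN, R_B = δ_0 / (δ_{BB} + 1/k) = 0.7609 / (0.006061 + 0.000102) = 123.5 kN.
Moment equilibrium about A: M_A = Σ(load moments about A) − R_B·L = 1513 − 123.5×10 = 277.9 kN·m.

M_A = 277.9 kN·m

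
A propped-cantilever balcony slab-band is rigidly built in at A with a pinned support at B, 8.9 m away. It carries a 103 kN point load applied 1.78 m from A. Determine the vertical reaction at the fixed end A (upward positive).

R_A = 97.23 kN

Remove the prop at B; the released (primary) structure is a cantilever built in at A.
Downward deflection at the released point B due to the loads:
  point load 103 at a = 1.78: Pa²(3L − a)/(6EI) = 1355/EI
Tip deflection under a unit load at B: L³/(3EI) = 235/EI.
The prop prevents deflection at B: R_B = δ_0/δ_{BB} = 1355/235 = 5.768 kN.
Vertical equilibrium: R_A = ΣP − R_B = 103 − 5.768 = 97.23 kN.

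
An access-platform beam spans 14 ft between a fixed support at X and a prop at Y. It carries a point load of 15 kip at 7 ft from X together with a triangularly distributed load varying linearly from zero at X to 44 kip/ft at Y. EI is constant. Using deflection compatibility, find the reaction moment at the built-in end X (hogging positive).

Choose R_Y as the redundant. The primary structure is the cantilever fixed at X.
Free-end deflection of the primary structure under the applied loading (downward +):
  point load 15 at a = 7: Pa²(3L − a)/(6EI) = 4288/EI
  triangular load, peak 44 at the free end: 11w₀L⁴/(120EI) = 154945/EI
  δ_0 = 159232/EI
Flexibility coefficient — unit upward force at Y: δ_{YY} = L³/(3EI) = 914.7/EI.
The prop prevents deflection at Y: R_Y = δ_0/δ_{YY} = 159232/914.7 = 174.1 kip.
Moment equilibrium about X: M_X = Σ(load moments about X) − R_Y·L = 2980 − 174.1×14 = 542.4 kip·ft.

M_X = 542.4 kip·ft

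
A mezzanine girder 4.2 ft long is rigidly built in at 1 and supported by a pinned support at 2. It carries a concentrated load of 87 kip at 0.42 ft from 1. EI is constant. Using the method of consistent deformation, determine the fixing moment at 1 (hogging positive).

M_1 = 31.24 kip·ft

Take the reaction at 2 as the redundant and release it; the primary structure is a cantilever fixed at 1.
Downward deflection at the released point 2 due to the loads:
  point load 87 at a = 0.42: Pa²(3L − a)/(6EI) = 31.15/EI
Tip deflection under a unit load at 2: L³/(3EI) = 24.7/EI.
Compatibility at 2: δ_0 − R_2·δ_{22} = 0, so R_2 = 31.15/24.7 = 1.262 kip.
Moment equilibrium about 1: M_1 = Σ(load moments about 1) − R_2·L = 36.54 − 1.262×4.2 = 31.24 kip·ft.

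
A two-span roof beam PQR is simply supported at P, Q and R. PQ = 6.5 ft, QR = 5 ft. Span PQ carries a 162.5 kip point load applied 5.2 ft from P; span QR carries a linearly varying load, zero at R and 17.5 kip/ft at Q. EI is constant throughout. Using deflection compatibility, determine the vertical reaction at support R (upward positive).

Release continuity at Q by inserting a hinge; the redundant is the internal moment M_Q. The primary structure is two simply-supported spans PQ and QR.
Rotations at Q on the released spans (each span's end-slope, ×1/EI):
  span PQ: point load 162.5 at a = 5.2: Pab(L + a)/(6LEI) = 329.6/EI
  span QR: triangular load, peak 17.5: w₀L³/(45EI) = 48.61/EI
  relative rotation θ_0 = (329.6 + 48.61)/EI = 378.2/EI
A unit hogging moment at Q produces rotation L₁/(3EI) + L₂/(3EI) = 3.833/EI.
Slope continuity at Q: θ_0 = M_Q·3.833/EI, so M_Q = 378.2/3.833 = 98.65 kip·ft (hogging).
Span QR, ΣM about R: R_Q^{QR}·5 = 145.8 + 98.65, so R_Q^{QR} = 48.9 kip and R_R = 43.75 − 48.9 = -5.147 kip.

R_R = -5.147 kip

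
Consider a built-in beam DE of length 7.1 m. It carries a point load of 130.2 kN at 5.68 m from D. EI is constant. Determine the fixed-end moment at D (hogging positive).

Release both end moments; the primary structure is a simply-supported span DE with redundants M_D and M_E.
Simple-span end rotations at D and E under the given loads:
  at D: point load 130.2 at a = 5.68: Pab(L + b)/(6LEI) = 210/EI
  at E: point load 130.2 at a = 5.68: Pab(L + a)/(6LEI) = 315/EI
  θ_D0 = 210/EI,  θ_E0 = 315/EI
Flexibility coefficients: a unit moment at one end gives L/(3EI) there and L/(6EI) at the far end, so f₁₁ = f₂₂ = 2.367/EI and f₁₂ = f₂₁ = 1.183/EI.
Compatibility — zero rotation at each built-in end:
  2.367 M_D + 1.183 M_E = 210
  1.183 M_D + 2.367 M_E = 315
Solving the pair gives M_D = 29.58 kN·m and M_E = 118.3 kN·m (hogging).

M_D = 29.58 kN·m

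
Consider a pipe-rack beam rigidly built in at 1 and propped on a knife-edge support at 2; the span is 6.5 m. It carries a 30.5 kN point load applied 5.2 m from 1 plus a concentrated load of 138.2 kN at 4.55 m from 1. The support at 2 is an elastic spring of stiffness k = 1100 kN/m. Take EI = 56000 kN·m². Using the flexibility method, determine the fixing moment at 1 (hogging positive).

Remove the prop at 2; the released (primary) structure is a cantilever built in at 1.
Deflection at 2 on the released cantilever, summing each load's contribution:
  point load 30.5 at a = 5.2: Pa²(3L − a)/(6EI) = 1966/EI
  point load 138.2 at a = 4.55: Pa²(3L − a)/(6EI) = 7129/EI
  δ_0 = 9094/EI
Flexibility coefficient — unit upward force at 2: δ_{22} = L³/(3EI) = 91.54/EI.
With EI = 56000 kN·m²: δ_0 = 0.1624 m and δ_{22} = 0.001635 m/kN.
Compatibility — the spring shortens by R_2/k under the reaction it provides: δ_0 − R_2·δ_{22} = R_2/k. With 1/k = 0.000909 m/kN, R_2 = δ_0 / (δ_{22} + 1/k) = 0.1624 / (0.001635 + 0.000909) = 63.84 kN.
Moment equilibrium about 1: M_1 = Σ(load moments about 1) − R_2·L = 787.4 − 63.84×6.5 = 372.4 kN·m.

M_1 = 372.4 kN·m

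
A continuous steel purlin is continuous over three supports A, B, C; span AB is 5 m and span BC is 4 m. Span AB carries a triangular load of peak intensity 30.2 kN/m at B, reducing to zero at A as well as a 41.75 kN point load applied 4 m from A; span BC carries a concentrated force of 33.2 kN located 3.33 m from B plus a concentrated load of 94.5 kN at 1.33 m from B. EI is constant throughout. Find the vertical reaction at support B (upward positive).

R_B = 188.6 kN

Insert a hinge at B; M_B is the redundant, and each span becomes simply supported.
Rotations at B on the released spans (each span's end-slope, ×1/EI):
  span AB: triangular load, peak 30.2: w₀L³/(45EI) = 83.89/EI
  span AB: point load 41.75 at a = 4: Pab(L + a)/(6LEI) = 50.1/EI
  span BC: point load 33.2 at a = 3.33: Pab(L + b)/(6LEI) = 14.41/EI
  span BC: point load 94.5 at a = 1.33: Pab(L + b)/(6LEI) = 93.26/EI
  relative rotation θ_0 = (134 + 107.7)/EI = 241.7/EI
A unit hogging moment at B produces rotation L₁/(3EI) + L₂/(3EI) = 3/EI.
Compatibility: M_B·(L₁+L₂)/(3EI) = θ_0, giving M_B = 80.56 kN·m (hogging).
Span AB, ΣM about A with M_B applied at B: R_B^{AB}·5 = 418.7 + 80.56, so R_B^{AB} = 99.84 kN and R_A = 117.2 − 99.84 = 17.41 kN.
Span BC, ΣM about C: R_B^{BC}·4 = 274.6 + 80.56, so R_B^{BC} = 88.78 kN and R_C = 127.7 − 88.78 = 38.92 kN.
R_B = 99.84 + 88.78 = 188.6 kN.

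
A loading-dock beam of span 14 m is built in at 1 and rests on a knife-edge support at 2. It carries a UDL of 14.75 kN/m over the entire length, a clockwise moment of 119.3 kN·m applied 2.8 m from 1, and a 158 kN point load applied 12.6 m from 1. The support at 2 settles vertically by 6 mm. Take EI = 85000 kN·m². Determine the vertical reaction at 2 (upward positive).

Remove the prop at 2; the released (primary) structure is a cantilever built in at 1.
Downward deflection at the released point 2 due to the loads:
  UDL 14.75: wL⁴/(8EI) = 70830/EI
  clockwise couple 119.3 at a = 2.8: M₀a(2L − a)/(2EI) = 4209/EI
  point load 158 at a = 12.6: Pa²(3L − a)/(6EI) = 122912/EI
  δ_0 = 197950/EI
Tip deflection under a unit load at 2: L³/(3EI) = 914.7/EI.
With EI = 85000 kN·m²: δ_0 = 2.3288 m and δ_{22} = 0.010761 m/kN.
Compatibility — the beam at 2 must follow the support down by 0.006 m: δ_0 − R_2·δ_{22} = 0.006, so R_2 = (2.3288 − 0.006)/0.010761 = 215.9 kN.

R_2 = 215.9 kN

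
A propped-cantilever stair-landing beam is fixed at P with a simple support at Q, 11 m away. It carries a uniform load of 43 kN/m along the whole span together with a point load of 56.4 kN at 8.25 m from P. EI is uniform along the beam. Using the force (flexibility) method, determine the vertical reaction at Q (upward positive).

R_Q = 213.1 kN

Remove the prop at Q; the released (primary) structure is a cantilever built in at P.
Deflection at Q on the released cantilever, summing each load's contribution:
  UDL 43: wL⁴/(8EI) = 78695/EI
  point load 56.4 at a = 8.25: Pa²(3L − a)/(6EI) = 15835/EI
  δ_0 = 94530/EI
Tip deflection under a unit load at Q: L³/(3EI) = 443.7/EI.
The prop prevents deflection at Q: R_Q = δ_0/δ_{QQ} = 94530/443.7 = 213.1 kN.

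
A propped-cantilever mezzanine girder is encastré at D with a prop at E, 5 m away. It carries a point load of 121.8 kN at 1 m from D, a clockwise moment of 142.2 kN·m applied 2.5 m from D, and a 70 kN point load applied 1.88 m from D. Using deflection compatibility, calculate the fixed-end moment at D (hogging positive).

Remove the prop at E; the released (primary) structure is a cantilever built in at D.
Free-end deflection of the primary structure under the applied loading (downward +):
  point load 121.8 at a = 1: Pa²(3L − a)/(6EI) = 284.2/EI
  clockwise couple 142.2 at a = 2.5: M₀a(2L − a)/(2EI) = 1333/EI
  point load 70 at a = 1.88: Pa²(3L − a)/(6EI) = 541/EI
  δ_0 = 2158/EI
Flexibility coefficient — unit upward force at E: δ_{EE} = L³/(3EI) = 41.67/EI.
The prop prevents deflection at E: R_E = δ_0/δ_{EE} = 2158/41.67 = 51.8 kN.
Moment equilibrium about D: M_D = Σ(load moments about D) − R_E·L = 395.6 − 51.8×5 = 136.6 kN·m.

M_D = 136.6 kN·m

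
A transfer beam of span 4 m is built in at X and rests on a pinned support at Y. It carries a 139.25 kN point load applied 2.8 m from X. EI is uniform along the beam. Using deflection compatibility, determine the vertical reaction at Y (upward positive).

Remove the prop at Y; the released (primary) structure is a cantilever built in at X.
Primary-structure tip deflection at Y by superposition:
  point load 139.25 at a = 2.8: Pa²(3L − a)/(6EI) = 1674/EI
Flexibility coefficient — unit upward force at Y: δ_{YY} = L³/(3EI) = 21.33/EI.
Compatibility at Y: δ_0 − R_Y·δ_{YY} = 0, so R_Y = 1674/21.33 = 78.47 kN.

R_Y = 78.47 kN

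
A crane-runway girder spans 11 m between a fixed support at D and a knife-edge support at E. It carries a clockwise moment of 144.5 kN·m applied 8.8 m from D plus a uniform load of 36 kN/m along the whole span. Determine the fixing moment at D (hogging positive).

M_D = 480.9 kN·m

Take the reaction at E as the redundant and release it; the primary structure is a cantilever fixed at D.
Free-end deflection of the primary structure under the applied loading (downward +):
  clockwise couple 144.5 at a = 8.8: M₀a(2L − a)/(2EI) = 8393/EI
  UDL 36: wL⁴/(8EI) = 65884/EI
  δ_0 = 74277/EI
Flexibility coefficient — unit upward force at E: δ_{EE} = L³/(3EI) = 443.7/EI.
The prop prevents deflection at E: R_E = δ_0/δ_{EE} = 74277/443.7 = 167.4 kN.
Moment equilibrium about D: M_D = Σ(load moments about D) − R_E·L = 2322 − 167.4×11 = 480.9 kN·m.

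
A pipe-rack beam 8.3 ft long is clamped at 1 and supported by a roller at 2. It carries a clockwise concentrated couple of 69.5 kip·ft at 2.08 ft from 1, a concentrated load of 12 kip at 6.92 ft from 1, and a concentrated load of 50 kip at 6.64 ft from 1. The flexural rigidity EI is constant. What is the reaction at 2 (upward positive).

R_2 = 49.74 kip

Release the roller at 2. Primary structure: cantilever fixed at 1.
Deflection at 2 on the released cantilever, summing each load's contribution:
  clockwise couple 69.5 at a = 2.08: M₀a(2L − a)/(2EI) = 1050/EI
  point load 12 at a = 6.92: Pa²(3L − a)/(6EI) = 1722/EI
  point load 50 at a = 6.64: Pa²(3L − a)/(6EI) = 6709/EI
  δ_0 = 9480/EI
Flexibility coefficient — unit upward force at 2: δ_{22} = L³/(3EI) = 190.6/EI.
The prop prevents deflection at 2: R_2 = δ_0/δ_{22} = 9480/190.6 = 49.74 kip.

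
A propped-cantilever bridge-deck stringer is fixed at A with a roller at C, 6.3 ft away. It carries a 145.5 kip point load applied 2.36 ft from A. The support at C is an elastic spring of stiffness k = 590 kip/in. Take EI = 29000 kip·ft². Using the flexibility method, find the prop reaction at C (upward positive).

R_C = 25.55 kip

Take the reaction at C as the redundant and release it; the primary structure is a cantilever fixed at A.
Free-end deflection of the primary structure under the applied loading (downward +):
  point load 145.5 at a = 2.36: Pa²(3L − a)/(6EI) = 2234/EI
Tip deflection under a unit load at C: L³/(3EI) = 83.35/EI.
With EI = 29000 kip·ft²: δ_0 = 0.077032 ft and δ_{CC} = 0.002874 ft/kip.
Compatibility — the spring shortens by R_C/k under the reaction it provides: δ_0 − R_C·δ_{CC} = R_C/k. With 1/k = 1/(590×12) ft/kip = 0.000141 ft/kip, R_C = δ_0 / (δ_{CC} + 1/k) = 0.077032 / (0.002874 + 0.000141) = 25.55 kip.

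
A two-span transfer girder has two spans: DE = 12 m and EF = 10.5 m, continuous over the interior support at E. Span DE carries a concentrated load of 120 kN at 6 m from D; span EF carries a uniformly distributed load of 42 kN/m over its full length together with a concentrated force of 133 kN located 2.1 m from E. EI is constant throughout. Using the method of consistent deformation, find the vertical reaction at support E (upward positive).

Insert a hinge at E; M_E is the redundant, and each span becomes simply supported.
Rotations at E on the released spans (each span's end-slope, ×1/EI):
  span DE: point load 120 at a = 6: Pab(L + a)/(6LEI) = 1080/EI
  span EF: UDL 42: wL³/(24EI) = 2026/EI
  span EF: point load 133 at a = 2.1: Pab(L + b)/(6LEI) = 703.8/EI
  relative rotation θ_0 = (1080 + 2730)/EI = 3810/EI
A unit hogging moment at E produces rotation L₁/(3EI) + L₂/(3EI) = 7.5/EI.
Compatibility: M_E·(L₁+L₂)/(3EI) = θ_0, giving M_E = 508 kN·m (hogging).
Span DE, ΣM about D with M_E applied at E: R_E^{DE}·12 = 720 + 508, so R_E^{DE} = 102.3 kN and R_D = 120 − 102.3 = 17.67 kN.
Span EF, ΣM about F: R_E^{EF}·10.5 = 3432 + 508, so R_E^{EF} = 375.3 kN and R_F = 574 − 375.3 = 198.7 kN.
R_E = 102.3 + 375.3 = 477.6 kN.

R_E = 477.6 kN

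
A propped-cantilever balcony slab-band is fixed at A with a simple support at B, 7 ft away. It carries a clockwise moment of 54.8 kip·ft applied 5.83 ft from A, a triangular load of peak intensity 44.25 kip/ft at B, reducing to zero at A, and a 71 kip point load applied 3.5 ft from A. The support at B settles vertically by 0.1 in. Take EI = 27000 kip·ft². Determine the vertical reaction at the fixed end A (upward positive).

Release the roller at B. Primary structure: cantilever fixed at A.
Primary-structure tip deflection at B by superposition:
  clockwise couple 54.8 at a = 5.83: M₀a(2L − a)/(2EI) = 1305/EI
  triangular load, peak 44.25 at the free end: 11w₀L⁴/(120EI) = 9739/EI
  point load 71 at a = 3.5: Pa²(3L − a)/(6EI) = 2537/EI
  δ_0 = 13581/EI
Flexibility coefficient — unit upward force at B: δ_{BB} = L³/(3EI) = 114.3/EI.
With EI = 27000 kip·ft²: δ_0 = 0.503 ft and δ_{BB} = 0.004235 ft/kip.
Compatibility — the beam at B must follow the support down by 0.008333 ft: δ_0 − R_B·δ_{BB} = 0.008333, so R_B = (0.503 − 0.008333)/0.004235 = 116.8 kip.
Vertical equilibrium: R_A = ΣP − R_B = 225.9 − 116.8 = 109.1 kip.

R_A = 109.1 kip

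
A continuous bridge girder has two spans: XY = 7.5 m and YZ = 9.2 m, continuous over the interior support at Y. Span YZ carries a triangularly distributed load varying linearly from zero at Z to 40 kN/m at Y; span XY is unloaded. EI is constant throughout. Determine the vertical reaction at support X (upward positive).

Insert a hinge at Y; M_Y is the redundant, and each span becomes simply supported.
End slopes at the hinge Y, treating each span as simply supported:
  span YZ: triangular load, peak 40: w₀L³/(45EI) = 692.2/EI
  relative rotation θ_0 = (0 + 692.2)/EI = 692.2/EI
A unit hogging moment at Y produces rotation L₁/(3EI) + L₂/(3EI) = 5.567/EI.
Compatibility: M_Y·(L₁+L₂)/(3EI) = θ_0, giving M_Y = 124.3 kN·m (hogging).
Span XY, ΣM about X with M_Y applied at Y: R_Y^{XY}·7.5 = 0 + 124.3, so R_Y^{XY} = 16.58 kN and R_X = 0 − 16.58 = -16.58 kN.

R_X = -16.58 kN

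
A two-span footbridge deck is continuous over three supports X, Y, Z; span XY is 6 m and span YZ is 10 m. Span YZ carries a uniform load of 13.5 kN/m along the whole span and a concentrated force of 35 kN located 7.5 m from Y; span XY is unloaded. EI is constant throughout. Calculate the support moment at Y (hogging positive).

M_Y = 131.1 kN·m

Insert a hinge at Y; M_Y is the redundant, and each span becomes simply supported.
End slopes at the hinge Y, treating each span as simply supported:
  span YZ: UDL 13.5: wL³/(24EI) = 562.5/EI
  span YZ: point load 35 at a = 7.5: Pab(L + b)/(6LEI) = 136.7/EI
  relative rotation θ_0 = (0 + 699.2)/EI = 699.2/EI
A unit hogging moment at Y produces rotation L₁/(3EI) + L₂/(3EI) = 5.333/EI.
Compatibility: M_Y·(L₁+L₂)/(3EI) = θ_0, giving M_Y = 131.1 kN·m (hogging).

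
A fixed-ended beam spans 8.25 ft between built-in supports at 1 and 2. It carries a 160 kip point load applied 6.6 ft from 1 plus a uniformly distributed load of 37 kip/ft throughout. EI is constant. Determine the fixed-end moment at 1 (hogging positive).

Release both end moments; the primary structure is a simply-supported span 12 with redundants M_1 and M_2.
On the primary (simply-supported) span, the end slopes from the loading are:
  at 1: point load 160 at a = 6.6: Pab(L + b)/(6LEI) = 348.5/EI
  at 2: point load 160 at a = 6.6: Pab(L + a)/(6LEI) = 522.7/EI
  at 1: UDL 37: wL³/(24EI) = 865.7/EI
  at 2: UDL 37: wL³/(24EI) = 865.7/EI
  θ_10 = 1214/EI,  θ_20 = 1388/EI
Flexibility coefficients: a unit moment at one end gives L/(3EI) there and L/(6EI) at the far end, so f₁₁ = f₂₂ = 2.75/EI and f₁₂ = f₂₁ = 1.375/EI.
Compatibility — zero rotation at each built-in end:
  2.75 M_1 + 1.375 M_2 = 1214
  1.375 M_1 + 2.75 M_2 = 1388
Solving the pair gives M_1 = 252.1 kip·ft and M_2 = 378.8 kip·ft (hogging).

M_1 = 252.1 kip·ft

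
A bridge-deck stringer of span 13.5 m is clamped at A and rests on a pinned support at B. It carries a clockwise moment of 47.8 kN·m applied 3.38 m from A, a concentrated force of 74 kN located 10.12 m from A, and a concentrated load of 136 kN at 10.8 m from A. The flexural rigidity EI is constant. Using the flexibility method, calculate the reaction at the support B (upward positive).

R_B = 144.9 kN

Take the reaction at B as the redundant and release it; the primary structure is a cantilever fixed at A.
Downward deflection at the released point B due to the loads:
  clockwise couple 47.8 at a = 3.38: M₀a(2L − a)/(2EI) = 1908/EI
  point load 74 at a = 10.12: Pa²(3L − a)/(6EI) = 38373/EI
  point load 136 at a = 10.8: Pa²(3L − a)/(6EI) = 78522/EI
  δ_0 = 118803/EI
Flexibility coefficient — unit upward force at B: δ_{BB} = L³/(3EI) = 820.1/EI.
The prop prevents deflection at B: R_B = δ_0/δ_{BB} = 118803/820.1 = 144.9 kN.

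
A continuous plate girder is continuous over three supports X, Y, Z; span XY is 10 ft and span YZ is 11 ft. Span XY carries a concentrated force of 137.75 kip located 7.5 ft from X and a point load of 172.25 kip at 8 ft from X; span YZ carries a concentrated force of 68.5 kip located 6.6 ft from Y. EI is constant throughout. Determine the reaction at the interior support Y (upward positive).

R_Y = 324.3 kip

Release continuity at Y by inserting a hinge; the redundant is the internal moment M_Y. The primary structure is two simply-supported spans XY and YZ.
Rotations at Y on the released spans (each span's end-slope, ×1/EI):
  span XY: point load 137.75 at a = 7.5: Pab(L + a)/(6LEI) = 753.3/EI
  span XY: point load 172.25 at a = 8: Pab(L + a)/(6LEI) = 826.8/EI
  span YZ: point load 68.5 at a = 6.6: Pab(L + b)/(6LEI) = 464.2/EI
  relative rotation θ_0 = (1580 + 464.2)/EI = 2044/EI
A unit hogging moment at Y produces rotation L₁/(3EI) + L₂/(3EI) = 7/EI.
Slope continuity at Y: θ_0 = M_Y·7/EI, so M_Y = 2044/7 = 292 kip·ft (hogging).
Span XY, ΣM about X with M_Y applied at Y: R_Y^{XY}·10 = 2411 + 292, so R_Y^{XY} = 270.3 kip and R_X = 310 − 270.3 = 39.68 kip.
Span YZ, ΣM about Z: R_Y^{YZ}·11 = 301.4 + 292, so R_Y^{YZ} = 53.95 kip and R_Z = 68.5 − 53.95 = 14.55 kip.
R_Y = 270.3 + 53.95 = 324.3 kip.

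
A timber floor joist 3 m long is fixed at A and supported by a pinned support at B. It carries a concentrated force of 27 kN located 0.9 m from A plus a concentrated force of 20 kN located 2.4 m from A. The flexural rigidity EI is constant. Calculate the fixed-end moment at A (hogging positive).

M_A = 20.22 kN·m

Remove the prop at B; the released (primary) structure is a cantilever built in at A.
Downward deflection at the released point B due to the loads:
  point load 27 at a = 0.9: Pa²(3L − a)/(6EI) = 29.52/EI
  point load 20 at a = 2.4: Pa²(3L − a)/(6EI) = 126.7/EI
  δ_0 = 156.2/EI
Tip deflection under a unit load at B: L³/(3EI) = 9/EI.
The prop prevents deflection at B: R_B = δ_0/δ_{BB} = 156.2/9 = 17.36 kN.
Moment equilibrium about A: M_A = Σ(load moments about A) − R_B·L = 72.3 − 17.36×3 = 20.22 kN·m.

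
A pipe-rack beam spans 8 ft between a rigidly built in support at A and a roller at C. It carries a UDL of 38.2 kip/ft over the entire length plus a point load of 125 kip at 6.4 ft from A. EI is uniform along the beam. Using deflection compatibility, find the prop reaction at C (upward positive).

Release the roller at C. Primary structure: cantilever fixed at A.
Deflection at C on the released cantilever, summing each load's contribution:
  UDL 38.2: wL⁴/(8EI) = 19558/EI
  point load 125 at a = 6.4: Pa²(3L − a)/(6EI) = 15019/EI
  δ_0 = 34577/EI
Flexibility coefficient — unit upward force at C: δ_{CC} = L³/(3EI) = 170.7/EI.
The prop prevents deflection at C: R_C = δ_0/δ_{CC} = 34577/170.7 = 202.6 kip.

R_C = 202.6 kip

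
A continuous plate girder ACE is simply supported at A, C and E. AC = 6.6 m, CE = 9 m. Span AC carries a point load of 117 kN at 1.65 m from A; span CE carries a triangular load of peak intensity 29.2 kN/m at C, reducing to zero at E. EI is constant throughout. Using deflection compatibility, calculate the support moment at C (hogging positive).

M_C = 129.3 kN·m

Insert a hinge at C; M_C is the redundant, and each span becomes simply supported.
Discontinuity in slope at C on the released structure — sum the simple-span end rotations:
  span AC: point load 117 at a = 1.65: Pab(L + a)/(6LEI) = 199.1/EI
  span CE: triangular load, peak 29.2: w₀L³/(45EI) = 473/EI
  relative rotation θ_0 = (199.1 + 473)/EI = 672.1/EI
A unit hogging moment at C produces rotation L₁/(3EI) + L₂/(3EI) = 5.2/EI.
Slope continuity at C: θ_0 = M_C·5.2/EI, so M_C = 672.1/5.2 = 129.3 kN·m (hogging).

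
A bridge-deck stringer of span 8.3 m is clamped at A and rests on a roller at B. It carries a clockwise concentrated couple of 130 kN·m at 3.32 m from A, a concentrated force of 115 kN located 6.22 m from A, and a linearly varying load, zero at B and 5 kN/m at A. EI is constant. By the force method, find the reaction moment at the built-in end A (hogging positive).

Take the reaction at B as the redundant and release it; the primary structure is a cantilever fixed at A.
Deflection at B on the released cantilever, summing each load's contribution:
  clockwise couple 130 at a = 3.32: M₀a(2L − a)/(2EI) = 2866/EI
  point load 115 at a = 6.22: Pa²(3L − a)/(6EI) = 13852/EI
  triangular load, peak 5 at the fixed end: w₀L⁴/(30EI) = 791/EI
  δ_0 = 17509/EI
Flexibility coefficient — unit upward force at B: δ_{BB} = L³/(3EI) = 190.6/EI.
Compatibility at B: δ_0 − R_B·δ_{BB} = 0, so R_B = 17509/190.6 = 91.86 kN.
Moment equilibrium about A: M_A = Σ(load moments about A) − R_B·L = 902.7 − 91.86×8.3 = 140.3 kN·m.

M_A = 140.3 kN·m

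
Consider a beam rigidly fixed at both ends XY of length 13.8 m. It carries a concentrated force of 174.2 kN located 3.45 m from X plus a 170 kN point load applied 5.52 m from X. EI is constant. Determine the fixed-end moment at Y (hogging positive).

Release both end moments; the primary structure is a simply-supported span XY with redundants M_X and M_Y.
End rotations of the released simple span under the applied load (×1/EI):
  at X: point load 174.2 at a = 3.45: Pab(L + b)/(6LEI) = 1814/EI
  at Y: point load 174.2 at a = 3.45: Pab(L + a)/(6LEI) = 1296/EI
  at X: point load 170 at a = 5.52: Pab(L + b)/(6LEI) = 2072/EI
  at Y: point load 170 at a = 5.52: Pab(L + a)/(6LEI) = 1813/EI
  θ_X0 = 3886/EI,  θ_Y0 = 3109/EI
Flexibility coefficients: a unit moment at one end gives L/(3EI) there and L/(6EI) at the far end, so f₁₁ = f₂₂ = 4.6/EI and f₁₂ = f₂₁ = 2.3/EI.
Compatibility — zero rotation at each built-in end:
  4.6 M_X + 2.3 M_Y = 3886
  2.3 M_X + 4.6 M_Y = 3109
Solving the pair gives M_X = 675.9 kN·m and M_Y = 337.9 kN·m (hogging).

M_Y = 337.9 kN·m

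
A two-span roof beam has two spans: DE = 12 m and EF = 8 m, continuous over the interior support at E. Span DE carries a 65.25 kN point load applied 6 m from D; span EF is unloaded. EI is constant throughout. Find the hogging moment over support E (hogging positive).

Release continuity at E by inserting a hinge; the redundant is the internal moment M_E. The primary structure is two simply-supported spans DE and EF.
End slopes at the hinge E, treating each span as simply supported:
  span DE: point load 65.25 at a = 6: Pab(L + a)/(6LEI) = 587.2/EI
  relative rotation θ_0 = (587.2 + 0)/EI = 587.2/EI
A unit hogging moment at E produces rotation L₁/(3EI) + L₂/(3EI) = 6.667/EI.
Slope continuity at E: θ_0 = M_E·6.667/EI, so M_E = 587.2/6.667 = 88.09 kN·m (hogging).

M_E = 88.09 kN·m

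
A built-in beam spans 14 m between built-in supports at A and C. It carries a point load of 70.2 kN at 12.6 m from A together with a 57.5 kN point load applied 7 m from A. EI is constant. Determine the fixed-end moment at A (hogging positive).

Take the two fixed-end moments M_A, M_C as redundants; the released structure is the simple span AC.
Simple-span end rotations at A and C under the given loads:
  at A: point load 70.2 at a = 12.6: Pab(L + b)/(6LEI) = 227/EI
  at C: point load 70.2 at a = 12.6: Pab(L + a)/(6LEI) = 392.1/EI
  at A: point load 57.5 at a = 7: Pab(L + b)/(6LEI) = 704.4/EI
  at C: point load 57.5 at a = 7: Pab(L + a)/(6LEI) = 704.4/EI
  θ_A0 = 931.4/EI,  θ_C0 = 1097/EI
Flexibility coefficients: a unit moment at one end gives L/(3EI) there and L/(6EI) at the far end, so f₁₁ = f₂₂ = 4.667/EI and f₁₂ = f₂₁ = 2.333/EI.
Compatibility — zero rotation at each built-in end:
  4.667 M_A + 2.333 M_C = 931.4
  2.333 M_A + 4.667 M_C = 1097
Solving the pair gives M_A = 109.5 kN·m and M_C = 180.2 kN·m (hogging).

M_A = 109.5 kN·m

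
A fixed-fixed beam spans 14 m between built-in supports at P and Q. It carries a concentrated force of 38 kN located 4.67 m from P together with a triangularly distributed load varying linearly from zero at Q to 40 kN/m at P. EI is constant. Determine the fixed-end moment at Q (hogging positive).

M_Q = 300.8 kN·m

Take the two fixed-end moments M_P, M_Q as redundants; the released structure is the simple span PQ.
End rotations of the released simple span under the applied load (×1/EI):
  at P: point load 38 at a = 4.67: Pab(L + b)/(6LEI) = 459.9/EI
  at Q: point load 38 at a = 4.67: Pab(L + a)/(6LEI) = 368/EI
  at P: triangular load, peak 40: w₀L³/(45EI) = 2439/EI
  at Q: triangular load, peak 40: 7w₀L³/(360EI) = 2134/EI
  θ_P0 = 2899/EI,  θ_Q0 = 2502/EI
Flexibility coefficients: a unit moment at one end gives L/(3EI) there and L/(6EI) at the far end, so f₁₁ = f₂₂ = 4.667/EI and f₁₂ = f₂₁ = 2.333/EI.
Compatibility — zero rotation at each built-in end:
  4.667 M_P + 2.333 M_Q = 2899
  2.333 M_P + 4.667 M_Q = 2502
Solving the pair gives M_P = 470.8 kN·m and M_Q = 300.8 kN·m (hogging).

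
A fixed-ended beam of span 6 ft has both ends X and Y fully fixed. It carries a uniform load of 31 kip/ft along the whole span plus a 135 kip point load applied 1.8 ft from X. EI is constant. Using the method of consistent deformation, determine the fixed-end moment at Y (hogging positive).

Release both end moments; the primary structure is a simply-supported span XY with redundants M_X and M_Y.
End rotations of the released simple span under the applied load (×1/EI):
  at X: UDL 31: wL³/(24EI) = 279/EI
  at Y: UDL 31: wL³/(24EI) = 279/EI
  at X: point load 135 at a = 1.8: Pab(L + b)/(6LEI) = 289.2/EI
  at Y: point load 135 at a = 1.8: Pab(L + a)/(6LEI) = 221.1/EI
  θ_X0 = 568.2/EI,  θ_Y0 = 500.1/EI
Flexibility coefficients: a unit moment at one end gives L/(3EI) there and L/(6EI) at the far end, so f₁₁ = f₂₂ = 2/EI and f₁₂ = f₂₁ = 1/EI.
Compatibility — zero rotation at each built-in end:
  2 M_X + 1 M_Y = 568.2
  1 M_X + 2 M_Y = 500.1
Solving the pair gives M_X = 212.1 kip·ft and M_Y = 144 kip·ft (hogging).

M_Y = 144 kip·ft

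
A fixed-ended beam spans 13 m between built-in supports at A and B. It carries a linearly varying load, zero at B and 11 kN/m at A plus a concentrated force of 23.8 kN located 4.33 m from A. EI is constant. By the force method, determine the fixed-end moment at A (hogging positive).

M_A = 138.8 kN·m

Release both end moments; the primary structure is a simply-supported span AB with redundants M_A and M_B.
Simple-span end rotations at A and B under the given loads:
  at A: triangular load, peak 11: w₀L³/(45EI) = 537/EI
  at B: triangular load, peak 11: 7w₀L³/(360EI) = 469.9/EI
  at A: point load 23.8 at a = 4.33: Pab(L + b)/(6LEI) = 248.2/EI
  at B: point load 23.8 at a = 4.33: Pab(L + a)/(6LEI) = 198.5/EI
  θ_A0 = 785.3/EI,  θ_B0 = 668.4/EI
Flexibility coefficients: a unit moment at one end gives L/(3EI) there and L/(6EI) at the far end, so f₁₁ = f₂₂ = 4.333/EI and f₁₂ = f₂₁ = 2.167/EI.
Compatibility — zero rotation at each built-in end:
  4.333 M_A + 2.167 M_B = 785.3
  2.167 M_A + 4.333 M_B = 668.4
Solving the pair gives M_A = 138.8 kN·m and M_B = 84.86 kN·m (hogging).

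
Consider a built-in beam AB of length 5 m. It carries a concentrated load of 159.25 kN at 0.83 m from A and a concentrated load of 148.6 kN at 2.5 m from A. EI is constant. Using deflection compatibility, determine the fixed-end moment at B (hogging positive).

Release both end moments; the primary structure is a simply-supported span AB with redundants M_A and M_B.
On the primary (simply-supported) span, the end slopes from the loading are:
  at A: point load 159.25 at a = 0.83: Pab(L + b)/(6LEI) = 168.5/EI
  at B: point load 159.25 at a = 0.83: Pab(L + a)/(6LEI) = 107.1/EI
  at A: point load 148.6 at a = 2.5: Pab(L + b)/(6LEI) = 232.2/EI
  at B: point load 148.6 at a = 2.5: Pab(L + a)/(6LEI) = 232.2/EI
  θ_A0 = 400.7/EI,  θ_B0 = 339.3/EI
Flexibility coefficients: a unit moment at one end gives L/(3EI) there and L/(6EI) at the far end, so f₁₁ = f₂₂ = 1.667/EI and f₁₂ = f₂₁ = 0.8333/EI.
Compatibility — zero rotation at each built-in end:
  1.667 M_A + 0.8333 M_B = 400.7
  0.8333 M_A + 1.667 M_B = 339.3
Solving the pair gives M_A = 184.8 kN·m and M_B = 111.2 kN·m (hogging).

M_B = 111.2 kN·m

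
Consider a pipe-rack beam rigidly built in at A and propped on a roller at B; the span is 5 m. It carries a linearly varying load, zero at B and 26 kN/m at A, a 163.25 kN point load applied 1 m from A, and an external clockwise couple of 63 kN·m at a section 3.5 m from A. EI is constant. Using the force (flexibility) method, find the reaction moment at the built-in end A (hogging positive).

Remove the prop at B; the released (primary) structure is a cantilever built in at A.
Free-end deflection of the primary structure under the applied loading (downward +):
  triangular load, peak 26 at the fixed end: w₀L⁴/(30EI) = 541.7/EI
  point load 163.25 at a = 1: Pa²(3L − a)/(6EI) = 380.9/EI
  clockwise couple 63 at a = 3.5: M₀a(2L − a)/(2EI) = 716.6/EI
  δ_0 = 1639/EI
Tip deflection under a unit load at B: L³/(3EI) = 41.67/EI.
The prop prevents deflection at B: R_B = δ_0/δ_{BB} = 1639/41.67 = 39.34 kN.
Moment equilibrium about A: M_A = Σ(load moments about A) − R_B·L = 334.6 − 39.34×5 = 137.9 kN·m.

M_A = 137.9 kN·m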